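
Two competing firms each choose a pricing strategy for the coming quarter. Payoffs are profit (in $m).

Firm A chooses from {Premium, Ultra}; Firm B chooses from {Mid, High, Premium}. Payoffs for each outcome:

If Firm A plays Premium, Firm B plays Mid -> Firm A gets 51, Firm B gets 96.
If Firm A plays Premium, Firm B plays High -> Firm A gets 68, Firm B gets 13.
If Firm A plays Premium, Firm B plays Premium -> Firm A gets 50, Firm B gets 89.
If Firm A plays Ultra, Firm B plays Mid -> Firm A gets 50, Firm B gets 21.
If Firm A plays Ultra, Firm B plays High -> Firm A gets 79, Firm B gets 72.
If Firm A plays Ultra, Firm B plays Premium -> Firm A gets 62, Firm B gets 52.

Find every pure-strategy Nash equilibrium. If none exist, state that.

Mark each player's best response to every combination of opponents' strategies; a profile where every player is best-responding is a pure Nash equilibrium.
Firm A against Mid: payoffs 51, 50 → best response Premium.
Firm A against High: payoffs 68, 79 → best response Ultra.
Firm A against Premium: payoffs 50, 62 → best response Ultra.
Firm B against Premium: payoffs 96, 13, 89 → best response Mid.
Firm B against Ultra: payoffs 21, 72, 52 → best response High.
Mutual best responses: (Premium, Mid); (Ultra, High).

(Premium, Mid) and (Ultra, High)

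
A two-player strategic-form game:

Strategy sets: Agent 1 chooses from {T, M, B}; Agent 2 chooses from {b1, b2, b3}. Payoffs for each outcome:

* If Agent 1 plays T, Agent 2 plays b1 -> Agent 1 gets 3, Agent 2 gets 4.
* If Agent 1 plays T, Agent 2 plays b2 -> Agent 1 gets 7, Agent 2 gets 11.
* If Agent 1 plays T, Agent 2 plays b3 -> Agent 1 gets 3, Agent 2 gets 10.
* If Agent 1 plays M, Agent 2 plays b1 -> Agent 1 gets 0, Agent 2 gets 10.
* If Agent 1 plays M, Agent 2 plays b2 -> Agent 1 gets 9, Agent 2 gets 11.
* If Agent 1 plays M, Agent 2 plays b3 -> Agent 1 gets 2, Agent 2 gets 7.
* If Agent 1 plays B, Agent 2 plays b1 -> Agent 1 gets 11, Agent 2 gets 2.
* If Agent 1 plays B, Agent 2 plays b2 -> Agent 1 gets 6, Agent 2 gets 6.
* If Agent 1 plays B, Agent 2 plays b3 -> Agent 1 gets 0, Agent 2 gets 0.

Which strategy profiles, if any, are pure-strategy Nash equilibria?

(T, b1): Agent 1 can switch to B (3 → 11). Not NE.
(T, b2): Agent 1 can switch to M (7 → 9). Not NE.
(T, b3): Agent 2 can switch to b2 (10 → 11). Not NE.
(M, b1): Agent 1 can switch to T (0 → 3). Not NE.
(M, b2): Agent 1 gets 9, best alternative 7; Agent 2 gets 11, best alternative 10. No profitable deviation — NE.
(M, b3): Agent 1 can switch to T (2 → 3). Not NE.
(B, b1): Agent 2 can switch to b2 (2 → 6). Not NE.
(B, b2): Agent 1 can switch to T (6 → 7). Not NE.
(B, b3): Agent 1 can switch to T (0 → 3). Not NE.

The unique pure-strategy Nash equilibrium is (M, b2).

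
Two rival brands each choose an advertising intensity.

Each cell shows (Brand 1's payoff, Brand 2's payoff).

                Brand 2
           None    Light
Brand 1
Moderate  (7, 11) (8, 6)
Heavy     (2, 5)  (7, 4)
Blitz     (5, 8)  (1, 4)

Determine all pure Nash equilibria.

(Moderate, None)

(Moderate, None): Brand 1 gets 7, best alternative 5; Brand 2 gets 11, best alternative 6. No profitable deviation — NE.
(Moderate, Light): Brand 2 can switch to None (6 → 11). Not NE.
(Heavy, None): Brand 1 can switch to Moderate (2 → 7). Not NE.
(Heavy, Light): Brand 1 can switch to Moderate (7 → 8). Not NE.
(Blitz, None): Brand 1 can switch to Moderate (5 → 7). Not NE.
(Blitz, Light): Brand 1 can switch to Moderate (1 → 8). Not NE.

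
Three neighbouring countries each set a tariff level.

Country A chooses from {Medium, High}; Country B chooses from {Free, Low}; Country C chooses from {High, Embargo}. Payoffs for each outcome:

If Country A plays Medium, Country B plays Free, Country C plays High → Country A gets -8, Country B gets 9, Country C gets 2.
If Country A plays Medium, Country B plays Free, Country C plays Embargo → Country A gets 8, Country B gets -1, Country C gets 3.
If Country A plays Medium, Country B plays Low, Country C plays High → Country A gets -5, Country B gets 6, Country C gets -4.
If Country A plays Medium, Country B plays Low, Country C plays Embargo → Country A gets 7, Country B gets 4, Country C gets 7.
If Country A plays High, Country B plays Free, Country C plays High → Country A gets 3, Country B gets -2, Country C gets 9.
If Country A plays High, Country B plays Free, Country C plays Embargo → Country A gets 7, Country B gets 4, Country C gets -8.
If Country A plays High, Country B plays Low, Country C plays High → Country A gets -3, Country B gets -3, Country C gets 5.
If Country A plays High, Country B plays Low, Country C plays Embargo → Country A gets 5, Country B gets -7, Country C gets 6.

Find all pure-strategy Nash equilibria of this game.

Pure-strategy Nash equilibria: (Medium, Low, Embargo) and (High, Free, High)

(Medium, Free, High): Country A can switch to High (-8 → 3). Not NE.
(Medium, Free, Embargo): Country B can switch to Low (-1 → 4). Not NE.
(Medium, Low, High): Country A can switch to High (-5 → -3). Not NE.
(Medium, Low, Embargo): Country A gets 7, best alternative 5; Country B gets 4, best alternative -1; Country C gets 7, best alternative -4. No profitable deviation — NE.
(High, Free, High): Country A gets 3, best alternative -8; Country B gets -2, best alternative -3; Country C gets 9, best alternative -8. No profitable deviation — NE.
(High, Free, Embargo): Country A can switch to Medium (7 → 8). Not NE.
(High, Low, High): Country B can switch to Free (-3 → -2). Not NE.
(High, Low, Embargo): Country A can switch to Medium (5 → 7). Not NE.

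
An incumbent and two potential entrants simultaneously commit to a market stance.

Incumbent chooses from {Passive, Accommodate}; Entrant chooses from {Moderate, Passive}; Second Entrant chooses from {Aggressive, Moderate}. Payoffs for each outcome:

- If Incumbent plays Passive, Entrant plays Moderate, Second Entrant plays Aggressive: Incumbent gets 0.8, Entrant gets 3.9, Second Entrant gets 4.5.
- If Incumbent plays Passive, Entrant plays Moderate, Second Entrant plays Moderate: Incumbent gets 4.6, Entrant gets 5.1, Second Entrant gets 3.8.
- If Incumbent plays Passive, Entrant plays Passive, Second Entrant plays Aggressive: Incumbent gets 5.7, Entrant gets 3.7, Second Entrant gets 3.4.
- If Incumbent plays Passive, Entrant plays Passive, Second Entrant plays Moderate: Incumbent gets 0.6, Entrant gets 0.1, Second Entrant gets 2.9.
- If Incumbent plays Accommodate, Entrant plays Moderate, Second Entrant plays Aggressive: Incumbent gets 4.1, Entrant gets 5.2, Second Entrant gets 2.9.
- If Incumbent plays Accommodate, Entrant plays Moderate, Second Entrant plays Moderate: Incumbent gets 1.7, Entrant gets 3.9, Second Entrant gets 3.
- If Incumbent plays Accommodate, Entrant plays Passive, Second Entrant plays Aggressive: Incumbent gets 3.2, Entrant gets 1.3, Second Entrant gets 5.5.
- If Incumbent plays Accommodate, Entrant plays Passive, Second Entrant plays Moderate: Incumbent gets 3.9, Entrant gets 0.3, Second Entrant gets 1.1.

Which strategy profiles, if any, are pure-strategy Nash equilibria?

For each strategy profile, look for a profitable unilateral deviation.
(Passive, Moderate, Aggressive): Incumbent can switch to Accommodate (0.8 → 4.1). Not NE.
(Passive, Moderate, Moderate): Second Entrant can switch to Aggressive (3.8 → 4.5). Not NE.
(Passive, Passive, Aggressive): Entrant can switch to Moderate (3.7 → 3.9). Not NE.
(Passive, Passive, Moderate): Incumbent can switch to Accommodate (0.6 → 3.9). Not NE.
(Accommodate, Moderate, Aggressive): Second Entrant can switch to Moderate (2.9 → 3). Not NE.
(Accommodate, Moderate, Moderate): Incumbent can switch to Passive (1.7 → 4.6). Not NE.
(Accommodate, Passive, Aggressive): Incumbent can switch to Passive (3.2 → 5.7). Not NE.
(Accommodate, Passive, Moderate): Entrant can switch to Moderate (0.3 → 3.9). Not NE.

There is no pure-strategy Nash equilibrium.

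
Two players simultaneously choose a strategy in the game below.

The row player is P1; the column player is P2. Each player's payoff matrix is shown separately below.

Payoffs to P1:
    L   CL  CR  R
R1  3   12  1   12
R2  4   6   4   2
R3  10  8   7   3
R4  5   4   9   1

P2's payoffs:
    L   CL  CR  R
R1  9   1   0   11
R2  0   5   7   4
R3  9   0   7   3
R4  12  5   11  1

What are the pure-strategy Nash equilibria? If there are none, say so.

(R1, R) and (R3, L)

P1 against L: payoffs 3, 4, 10, 5 → best response R3.
P1 against CL: payoffs 12, 6, 8, 4 → best response R1.
P1 against CR: payoffs 1, 4, 7, 9 → best response R4.
P1 against R: payoffs 12, 2, 3, 1 → best response R1.
P2 against R1: payoffs 9, 1, 0, 11 → best response R.
P2 against R2: payoffs 0, 5, 7, 4 → best response CR.
P2 against R3: payoffs 9, 0, 7, 3 → best response L.
P2 against R4: payoffs 12, 5, 11, 1 → best response L.
Mutual best responses: (R1, R); (R3, L).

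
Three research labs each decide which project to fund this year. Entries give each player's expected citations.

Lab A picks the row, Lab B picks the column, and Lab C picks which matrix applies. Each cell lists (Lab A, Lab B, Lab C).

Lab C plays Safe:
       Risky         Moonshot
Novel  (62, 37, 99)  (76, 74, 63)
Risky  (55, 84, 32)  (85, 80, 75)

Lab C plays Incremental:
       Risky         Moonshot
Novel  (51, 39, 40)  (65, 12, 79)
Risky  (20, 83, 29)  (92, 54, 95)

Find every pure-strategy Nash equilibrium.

This game has no pure Nash equilibrium.

(Novel, Risky, Safe): Lab B can switch to Moonshot (37 → 74). Not NE.
(Novel, Risky, Incremental): Lab C can switch to Safe (40 → 99). Not NE.
(Novel, Moonshot, Safe): Lab A can switch to Risky (76 → 85). Not NE.
(Novel, Moonshot, Incremental): Lab A can switch to Risky (65 → 92). Not NE.
(Risky, Risky, Safe): Lab A can switch to Novel (55 → 62). Not NE.
(Risky, Risky, Incremental): Lab A can switch to Novel (20 → 51). Not NE.
(Risky, Moonshot, Safe): Lab B can switch to Risky (80 → 84). Not NE.
(Risky, Moonshot, Incremental): Lab B can switch to Risky (54 → 83). Not NE.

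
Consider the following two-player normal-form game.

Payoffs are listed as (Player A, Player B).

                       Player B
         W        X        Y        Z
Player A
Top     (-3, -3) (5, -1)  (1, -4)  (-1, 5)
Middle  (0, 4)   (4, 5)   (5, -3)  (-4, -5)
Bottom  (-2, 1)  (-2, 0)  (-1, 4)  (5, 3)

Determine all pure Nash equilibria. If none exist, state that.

Player A against W: payoffs -3, 0, -2 → best response Middle.
Player A against X: payoffs 5, 4, -2 → best response Top.
Player A against Y: payoffs 1, 5, -1 → best response Middle.
Player A against Z: payoffs -1, -4, 5 → best response Bottom.
Player B against Top: payoffs -3, -1, -4, 5 → best response Z.
Player B against Middle: payoffs 4, 5, -3, -5 → best response X.
Player B against Bottom: payoffs 1, 0, 4, 3 → best response Y.
No profile is a mutual best response for all players.

none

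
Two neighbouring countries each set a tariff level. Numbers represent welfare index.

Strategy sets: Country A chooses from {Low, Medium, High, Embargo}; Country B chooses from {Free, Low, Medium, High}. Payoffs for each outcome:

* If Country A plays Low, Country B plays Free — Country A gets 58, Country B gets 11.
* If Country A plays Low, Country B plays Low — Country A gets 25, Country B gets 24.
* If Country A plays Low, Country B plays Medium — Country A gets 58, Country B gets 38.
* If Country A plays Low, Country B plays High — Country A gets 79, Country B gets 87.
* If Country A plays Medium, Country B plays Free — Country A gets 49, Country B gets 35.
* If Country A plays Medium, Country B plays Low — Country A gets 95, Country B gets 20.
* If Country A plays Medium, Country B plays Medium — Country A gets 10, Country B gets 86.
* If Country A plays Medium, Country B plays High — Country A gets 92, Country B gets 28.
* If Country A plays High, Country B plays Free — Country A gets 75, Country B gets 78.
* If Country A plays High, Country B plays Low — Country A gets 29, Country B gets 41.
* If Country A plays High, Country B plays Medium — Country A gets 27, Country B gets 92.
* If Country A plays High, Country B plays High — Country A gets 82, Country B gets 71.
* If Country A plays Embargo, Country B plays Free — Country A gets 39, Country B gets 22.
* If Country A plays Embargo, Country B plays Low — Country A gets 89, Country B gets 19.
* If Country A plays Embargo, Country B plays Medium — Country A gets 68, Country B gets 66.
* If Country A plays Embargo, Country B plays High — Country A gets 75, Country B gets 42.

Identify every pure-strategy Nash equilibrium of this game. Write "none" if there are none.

Country A against Free: payoffs 58, 49, 75, 39 → best response High.
Country A against Low: payoffs 25, 95, 29, 89 → best response Medium.
Country A against Medium: payoffs 58, 10, 27, 68 → best response Embargo.
Country A against High: payoffs 79, 92, 82, 75 → best response Medium.
Country B against Low: payoffs 11, 24, 38, 87 → best response High.
Country B against Medium: payoffs 35, 20, 86, 28 → best response Medium.
Country B against High: payoffs 78, 41, 92, 71 → best response Medium.
Country B against Embargo: payoffs 22, 19, 66, 42 → best response Medium.
Mutual best responses: (Embargo, Medium).

Pure NE: (Embargo, Medium)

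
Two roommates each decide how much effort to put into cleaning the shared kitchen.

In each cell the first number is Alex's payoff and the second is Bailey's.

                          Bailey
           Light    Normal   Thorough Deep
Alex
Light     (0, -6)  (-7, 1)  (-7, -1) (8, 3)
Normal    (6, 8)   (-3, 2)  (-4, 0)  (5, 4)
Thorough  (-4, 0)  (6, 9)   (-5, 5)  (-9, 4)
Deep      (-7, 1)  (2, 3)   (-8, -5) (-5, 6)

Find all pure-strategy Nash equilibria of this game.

Pure-strategy Nash equilibria: (Light, Deep); (Normal, Light); (Thorough, Normal)

Check each profile: it is a Nash equilibrium iff no player can strictly gain by switching unilaterally.
(Light, Light): Alex can switch to Normal (0 → 6). Not NE.
(Light, Normal): Alex can switch to Normal (-7 → -3). Not NE.
(Light, Thorough): Alex can switch to Normal (-7 → -4). Not NE.
(Light, Deep): Alex gets 8, best alternative 5; Bailey gets 3, best alternative 1. No profitable deviation — NE.
(Normal, Light): Alex gets 6, best alternative 0; Bailey gets 8, best alternative 4. No profitable deviation — NE.
(Normal, Normal): Alex can switch to Thorough (-3 → 6). Not NE.
(Normal, Thorough): Bailey can switch to Light (0 → 8). Not NE.
(Normal, Deep): Alex can switch to Light (5 → 8). Not NE.
(Thorough, Light): Alex can switch to Light (-4 → 0). Not NE.
(Thorough, Normal): Alex gets 6, best alternative 2; Bailey gets 9, best alternative 5. No profitable deviation — NE.
(Thorough, Thorough): Alex can switch to Normal (-5 → -4). Not NE.
(Thorough, Deep): Alex can switch to Light (-9 → 8). Not NE.
(Deep, Light): Alex can switch to Light (-7 → 0). Not NE.
(Deep, Normal): Alex can switch to Thorough (2 → 6). Not NE.
(Deep, Thorough): Alex can switch to Light (-8 → -7). Not NE.
(The remaining 1 profile has a profitable deviation by the same check.)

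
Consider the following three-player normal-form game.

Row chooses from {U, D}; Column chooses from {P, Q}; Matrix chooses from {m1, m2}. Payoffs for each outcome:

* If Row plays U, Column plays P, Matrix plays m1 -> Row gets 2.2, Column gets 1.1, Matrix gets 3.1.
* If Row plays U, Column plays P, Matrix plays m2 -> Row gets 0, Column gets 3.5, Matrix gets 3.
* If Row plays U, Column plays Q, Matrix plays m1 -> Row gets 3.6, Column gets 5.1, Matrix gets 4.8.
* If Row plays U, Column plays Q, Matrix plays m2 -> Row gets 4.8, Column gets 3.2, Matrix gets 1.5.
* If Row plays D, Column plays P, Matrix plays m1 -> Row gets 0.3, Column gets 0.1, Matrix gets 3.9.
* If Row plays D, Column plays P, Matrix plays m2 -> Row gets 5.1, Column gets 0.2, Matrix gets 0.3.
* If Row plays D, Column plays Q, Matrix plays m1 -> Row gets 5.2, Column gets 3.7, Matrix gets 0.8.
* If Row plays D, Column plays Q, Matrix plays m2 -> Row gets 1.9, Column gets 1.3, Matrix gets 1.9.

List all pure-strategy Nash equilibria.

There is no pure-strategy Nash equilibrium.

Row against (P, m1): payoffs 2.2, 0.3 → best response U.
Row against (P, m2): payoffs 0, 5.1 → best response D.
Row against (Q, m1): payoffs 3.6, 5.2 → best response D.
Row against (Q, m2): payoffs 4.8, 1.9 → best response U.
Column against (U, m1): payoffs 1.1, 5.1 → best response Q.
Column against (U, m2): payoffs 3.5, 3.2 → best response P.
Column against (D, m1): payoffs 0.1, 3.7 → best response Q.
Column against (D, m2): payoffs 0.2, 1.3 → best response Q.
Matrix against (U, P): payoffs 3.1, 3 → best response m1.
Matrix against (U, Q): payoffs 4.8, 1.5 → best response m1.
Matrix against (D, P): payoffs 3.9, 0.3 → best response m1.
Matrix against (D, Q): payoffs 0.8, 1.9 → best response m2.
No profile is a mutual best response for all players.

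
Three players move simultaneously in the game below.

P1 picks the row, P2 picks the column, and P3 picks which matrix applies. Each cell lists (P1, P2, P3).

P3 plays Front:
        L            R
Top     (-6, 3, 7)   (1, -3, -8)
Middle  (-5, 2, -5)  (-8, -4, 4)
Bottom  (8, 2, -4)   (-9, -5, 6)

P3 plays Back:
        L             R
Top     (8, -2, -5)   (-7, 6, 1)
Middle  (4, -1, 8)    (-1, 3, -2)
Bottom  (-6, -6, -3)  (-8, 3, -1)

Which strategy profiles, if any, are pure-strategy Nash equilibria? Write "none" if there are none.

none

(Top, L, Front): P1 can switch to Middle (-6 → -5). Not NE.
(Top, L, Back): P2 can switch to R (-2 → 6). Not NE.
(Top, R, Front): P2 can switch to L (-3 → 3). Not NE.
(Top, R, Back): P1 can switch to Middle (-7 → -1). Not NE.
(Middle, L, Front): P1 can switch to Bottom (-5 → 8). Not NE.
(Middle, L, Back): P1 can switch to Top (4 → 8). Not NE.
(The remaining 6 profiles each have a profitable deviation by the same check.)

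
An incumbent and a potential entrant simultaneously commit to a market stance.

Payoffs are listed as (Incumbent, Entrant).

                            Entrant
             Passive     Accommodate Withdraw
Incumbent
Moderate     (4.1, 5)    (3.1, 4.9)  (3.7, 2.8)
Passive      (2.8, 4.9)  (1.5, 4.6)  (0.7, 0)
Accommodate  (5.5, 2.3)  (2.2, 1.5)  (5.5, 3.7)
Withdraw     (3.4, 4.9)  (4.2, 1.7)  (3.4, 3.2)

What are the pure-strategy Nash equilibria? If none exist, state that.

Check each profile: it is a Nash equilibrium iff no player can strictly gain by switching unilaterally.
(Moderate, Passive): Incumbent can switch to Accommodate (4.1 → 5.5). Not NE.
(Moderate, Accommodate): Incumbent can switch to Withdraw (3.1 → 4.2). Not NE.
(Moderate, Withdraw): Incumbent can switch to Accommodate (3.7 → 5.5). Not NE.
(Passive, Passive): Incumbent can switch to Moderate (2.8 → 4.1). Not NE.
(Passive, Accommodate): Incumbent can switch to Moderate (1.5 → 3.1). Not NE.
(Passive, Withdraw): Incumbent can switch to Moderate (0.7 → 3.7). Not NE.
(Accommodate, Withdraw): Incumbent gets 5.5, best alternative 3.7; Entrant gets 3.7, best alternative 2.3. No profitable deviation — NE.
(The remaining 5 profiles each have a profitable deviation by the same check.)

Pure NE: (Accommodate, Withdraw)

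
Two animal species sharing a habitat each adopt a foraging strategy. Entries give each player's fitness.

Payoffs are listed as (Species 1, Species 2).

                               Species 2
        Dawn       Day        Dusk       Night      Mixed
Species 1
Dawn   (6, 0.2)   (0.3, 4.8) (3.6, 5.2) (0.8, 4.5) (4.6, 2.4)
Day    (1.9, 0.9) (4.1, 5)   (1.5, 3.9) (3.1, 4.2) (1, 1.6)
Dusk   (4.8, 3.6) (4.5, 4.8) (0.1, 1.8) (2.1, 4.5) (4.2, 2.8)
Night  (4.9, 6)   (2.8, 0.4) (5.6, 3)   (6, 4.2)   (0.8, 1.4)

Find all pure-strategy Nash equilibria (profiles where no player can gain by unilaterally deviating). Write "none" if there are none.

The unique pure-strategy Nash equilibrium is (Dusk, Day).

(Dawn, Dawn): Species 2 can switch to Day (0.2 → 4.8). Not NE.
(Dawn, Day): Species 1 can switch to Day (0.3 → 4.1). Not NE.
(Dawn, Dusk): Species 1 can switch to Night (3.6 → 5.6). Not NE.
(Dawn, Night): Species 1 can switch to Day (0.8 → 3.1). Not NE.
(Dawn, Mixed): Species 2 can switch to Day (2.4 → 4.8). Not NE.
(Day, Dawn): Species 1 can switch to Dawn (1.9 → 6). Not NE.
(Day, Day): Species 1 can switch to Dusk (4.1 → 4.5). Not NE.
(Day, Dusk): Species 1 can switch to Dawn (1.5 → 3.6). Not NE.
(Day, Night): Species 1 can switch to Night (3.1 → 6). Not NE.
(Day, Mixed): Species 1 can switch to Dawn (1 → 4.6). Not NE.
(Dusk, Day): Species 1 gets 4.5, best alternative 4.1; Species 2 gets 4.8, best alternative 4.5. No profitable deviation — NE.
(The remaining 9 profiles each have a profitable deviation by the same check.)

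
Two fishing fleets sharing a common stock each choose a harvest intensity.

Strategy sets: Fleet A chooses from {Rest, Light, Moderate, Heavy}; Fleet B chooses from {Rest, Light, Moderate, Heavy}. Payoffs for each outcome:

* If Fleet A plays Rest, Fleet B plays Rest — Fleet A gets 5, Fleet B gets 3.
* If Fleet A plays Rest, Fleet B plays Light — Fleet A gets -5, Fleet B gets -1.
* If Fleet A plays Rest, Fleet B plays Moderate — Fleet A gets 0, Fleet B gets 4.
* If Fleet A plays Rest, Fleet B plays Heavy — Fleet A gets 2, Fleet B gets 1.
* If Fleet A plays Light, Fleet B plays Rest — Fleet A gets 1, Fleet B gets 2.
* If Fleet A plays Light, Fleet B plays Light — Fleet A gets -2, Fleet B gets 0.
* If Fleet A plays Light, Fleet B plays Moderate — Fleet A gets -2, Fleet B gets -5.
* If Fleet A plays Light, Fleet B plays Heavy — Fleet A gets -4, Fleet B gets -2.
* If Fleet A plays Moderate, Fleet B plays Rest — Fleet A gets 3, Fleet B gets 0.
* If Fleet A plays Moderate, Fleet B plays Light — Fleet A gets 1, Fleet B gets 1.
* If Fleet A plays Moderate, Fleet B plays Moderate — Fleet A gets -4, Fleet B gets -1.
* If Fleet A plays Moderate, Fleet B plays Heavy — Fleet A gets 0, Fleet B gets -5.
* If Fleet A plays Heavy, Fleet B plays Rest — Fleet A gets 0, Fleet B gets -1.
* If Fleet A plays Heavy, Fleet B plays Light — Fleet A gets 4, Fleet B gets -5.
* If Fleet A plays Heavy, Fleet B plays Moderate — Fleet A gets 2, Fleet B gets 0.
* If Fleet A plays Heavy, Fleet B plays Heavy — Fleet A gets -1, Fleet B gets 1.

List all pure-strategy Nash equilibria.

No pure-strategy Nash equilibrium.

Mark each player's best response to every combination of opponents' strategies; a profile where every player is best-responding is a pure Nash equilibrium.
Fleet A against Rest: payoffs 5, 1, 3, 0 → best response Rest.
Fleet A against Light: payoffs -5, -2, 1, 4 → best response Heavy.
Fleet A against Moderate: payoffs 0, -2, -4, 2 → best response Heavy.
Fleet A against Heavy: payoffs 2, -4, 0, -1 → best response Rest.
Fleet B against Rest: payoffs 3, -1, 4, 1 → best response Moderate.
Fleet B against Light: payoffs 2, 0, -5, -2 → best response Rest.
Fleet B against Moderate: payoffs 0, 1, -1, -5 → best response Light.
Fleet B against Heavy: payoffs -1, -5, 0, 1 → best response Heavy.
No profile is a mutual best response for all players.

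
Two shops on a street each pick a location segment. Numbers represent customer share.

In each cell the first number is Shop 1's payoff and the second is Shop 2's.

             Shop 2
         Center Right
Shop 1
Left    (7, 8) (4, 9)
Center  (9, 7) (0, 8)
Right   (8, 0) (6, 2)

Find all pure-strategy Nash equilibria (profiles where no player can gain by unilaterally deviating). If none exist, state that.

The unique pure-strategy Nash equilibrium is (Right, Right).

For each strategy profile, look for a profitable unilateral deviation.
(Left, Center): Shop 1 can switch to Center (7 → 9). Not NE.
(Left, Right): Shop 1 can switch to Right (4 → 6). Not NE.
(Center, Center): Shop 2 can switch to Right (7 → 8). Not NE.
(Center, Right): Shop 1 can switch to Left (0 → 4). Not NE.
(Right, Center): Shop 1 can switch to Center (8 → 9). Not NE.
(Right, Right): Shop 1 gets 6, best alternative 4; Shop 2 gets 2, best alternative 0. No profitable deviation — NE.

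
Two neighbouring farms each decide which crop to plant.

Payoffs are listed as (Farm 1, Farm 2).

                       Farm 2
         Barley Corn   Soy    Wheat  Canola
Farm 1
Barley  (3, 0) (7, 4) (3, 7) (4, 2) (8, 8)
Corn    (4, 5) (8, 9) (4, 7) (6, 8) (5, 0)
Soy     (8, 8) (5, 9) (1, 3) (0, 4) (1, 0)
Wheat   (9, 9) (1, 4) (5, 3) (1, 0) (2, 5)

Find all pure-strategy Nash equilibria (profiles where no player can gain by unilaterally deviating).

(Barley, Barley): Farm 1 can switch to Corn (3 → 4). Not NE.
(Barley, Corn): Farm 1 can switch to Corn (7 → 8). Not NE.
(Barley, Soy): Farm 1 can switch to Corn (3 → 4). Not NE.
(Barley, Wheat): Farm 1 can switch to Corn (4 → 6). Not NE.
(Barley, Canola): Farm 1 gets 8, best alternative 5; Farm 2 gets 8, best alternative 7. No profitable deviation — NE.
(Corn, Barley): Farm 1 can switch to Soy (4 → 8). Not NE.
(Corn, Corn): Farm 1 gets 8, best alternative 7; Farm 2 gets 9, best alternative 8. No profitable deviation — NE.
(Corn, Soy): Farm 1 can switch to Wheat (4 → 5). Not NE.
(Corn, Wheat): Farm 2 can switch to Corn (8 → 9). Not NE.
(Corn, Canola): Farm 1 can switch to Barley (5 → 8). Not NE.
(Soy, Barley): Farm 1 can switch to Wheat (8 → 9). Not NE.
(Soy, Corn): Farm 1 can switch to Barley (5 → 7). Not NE.
(Soy, Soy): Farm 1 can switch to Barley (1 → 3). Not NE.
(Soy, Wheat): Farm 1 can switch to Barley (0 → 4). Not NE.
(Wheat, Barley): Farm 1 gets 9, best alternative 8; Farm 2 gets 9, best alternative 5. No profitable deviation — NE.
(The remaining 5 profiles each have a profitable deviation by the same check.)

The pure Nash equilibria are (Barley, Canola); (Corn, Corn); (Wheat, Barley).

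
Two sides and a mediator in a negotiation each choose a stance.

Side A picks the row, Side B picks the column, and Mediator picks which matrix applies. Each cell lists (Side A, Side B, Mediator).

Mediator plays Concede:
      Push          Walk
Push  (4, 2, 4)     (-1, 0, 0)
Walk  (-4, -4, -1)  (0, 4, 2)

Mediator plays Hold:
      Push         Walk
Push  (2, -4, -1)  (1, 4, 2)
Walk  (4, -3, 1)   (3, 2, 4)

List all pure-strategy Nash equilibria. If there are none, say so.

(Push, Push, Concede) and (Walk, Walk, Hold)

Side A against (Push, Concede): payoffs 4, -4 → best response Push.
Side A against (Push, Hold): payoffs 2, 4 → best response Walk.
Side A against (Walk, Concede): payoffs -1, 0 → best response Walk.
Side A against (Walk, Hold): payoffs 1, 3 → best response Walk.
Side B against (Push, Concede): payoffs 2, 0 → best response Push.
Side B against (Push, Hold): payoffs -4, 4 → best response Walk.
Side B against (Walk, Concede): payoffs -4, 4 → best response Walk.
Side B against (Walk, Hold): payoffs -3, 2 → best response Walk.
Mediator against (Push, Push): payoffs 4, -1 → best response Concede.
Mediator against (Push, Walk): payoffs 0, 2 → best response Hold.
Mediator against (Walk, Push): payoffs -1, 1 → best response Hold.
Mediator against (Walk, Walk): payoffs 2, 4 → best response Hold.
Mutual best responses: (Push, Push, Concede); (Walk, Walk, Hold).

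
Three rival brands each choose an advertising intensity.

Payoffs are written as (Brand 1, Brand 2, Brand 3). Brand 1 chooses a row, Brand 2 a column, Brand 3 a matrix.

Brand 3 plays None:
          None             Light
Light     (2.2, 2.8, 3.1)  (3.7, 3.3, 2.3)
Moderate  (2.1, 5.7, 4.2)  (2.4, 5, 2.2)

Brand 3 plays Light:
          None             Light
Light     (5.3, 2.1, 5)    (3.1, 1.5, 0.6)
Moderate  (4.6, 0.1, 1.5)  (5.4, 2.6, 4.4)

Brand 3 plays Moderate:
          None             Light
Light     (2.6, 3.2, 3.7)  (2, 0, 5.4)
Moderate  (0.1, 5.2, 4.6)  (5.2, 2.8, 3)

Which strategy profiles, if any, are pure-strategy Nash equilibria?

The pure Nash equilibria are (Light, None, Light) and (Moderate, Light, Light).

For each player, find the best response to each opponent profile; mutual best responses are the pure NE.
Brand 1 against (None, None): payoffs 2.2, 2.1 → best response Light.
Brand 1 against (None, Light): payoffs 5.3, 4.6 → best response Light.
Brand 1 against (None, Moderate): payoffs 2.6, 0.1 → best response Light.
Brand 1 against (Light, None): payoffs 3.7, 2.4 → best response Light.
Brand 1 against (Light, Light): payoffs 3.1, 5.4 → best response Moderate.
Brand 1 against (Light, Moderate): payoffs 2, 5.2 → best response Moderate.
Brand 2 against (Light, None): payoffs 2.8, 3.3 → best response Light.
Brand 2 against (Light, Light): payoffs 2.1, 1.5 → best response None.
Brand 2 against (Light, Moderate): payoffs 3.2, 0 → best response None.
Brand 2 against (Moderate, None): payoffs 5.7, 5 → best response None.
Brand 2 against (Moderate, Light): payoffs 0.1, 2.6 → best response Light.
Brand 2 against (Moderate, Moderate): payoffs 5.2, 2.8 → best response None.
Brand 3 against (Light, None): payoffs 3.1, 5, 3.7 → best response Light.
Brand 3 against (Light, Light): payoffs 2.3, 0.6, 5.4 → best response Moderate.
Brand 3 against (Moderate, None): payoffs 4.2, 1.5, 4.6 → best response Moderate.
Brand 3 against (Moderate, Light): payoffs 2.2, 4.4, 3 → best response Light.
Mutual best responses: (Light, None, Light); (Moderate, Light, Light).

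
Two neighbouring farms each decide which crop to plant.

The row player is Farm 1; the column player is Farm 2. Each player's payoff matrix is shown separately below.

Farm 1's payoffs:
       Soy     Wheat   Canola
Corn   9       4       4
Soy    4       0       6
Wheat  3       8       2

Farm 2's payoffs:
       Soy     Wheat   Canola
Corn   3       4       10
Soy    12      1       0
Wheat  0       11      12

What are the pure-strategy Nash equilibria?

(Corn, Soy): Farm 2 can switch to Wheat (3 → 4). Not NE.
(Corn, Wheat): Farm 1 can switch to Wheat (4 → 8). Not NE.
(Corn, Canola): Farm 1 can switch to Soy (4 → 6). Not NE.
(Soy, Soy): Farm 1 can switch to Corn (4 → 9). Not NE.
(Soy, Wheat): Farm 1 can switch to Corn (0 → 4). Not NE.
(Soy, Canola): Farm 2 can switch to Soy (0 → 12). Not NE.
(Wheat, Soy): Farm 1 can switch to Corn (3 → 9). Not NE.
(Wheat, Wheat): Farm 2 can switch to Canola (11 → 12). Not NE.
(Wheat, Canola): Farm 1 can switch to Corn (2 → 4). Not NE.

No pure-strategy Nash equilibrium.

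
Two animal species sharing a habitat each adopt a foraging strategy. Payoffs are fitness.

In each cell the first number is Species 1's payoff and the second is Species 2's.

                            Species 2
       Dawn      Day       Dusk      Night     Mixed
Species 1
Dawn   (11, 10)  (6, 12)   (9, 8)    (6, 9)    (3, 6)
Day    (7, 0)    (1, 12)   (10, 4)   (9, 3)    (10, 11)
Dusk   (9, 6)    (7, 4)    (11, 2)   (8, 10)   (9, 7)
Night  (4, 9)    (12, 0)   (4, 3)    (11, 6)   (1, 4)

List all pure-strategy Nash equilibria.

This game has no pure Nash equilibrium.

(Dawn, Dawn): Species 2 can switch to Day (10 → 12). Not NE.
(Dawn, Day): Species 1 can switch to Dusk (6 → 7). Not NE.
(Dawn, Dusk): Species 1 can switch to Day (9 → 10). Not NE.
(Dawn, Night): Species 1 can switch to Day (6 → 9). Not NE.
(Dawn, Mixed): Species 1 can switch to Day (3 → 10). Not NE.
(Day, Dawn): Species 1 can switch to Dawn (7 → 11). Not NE.
(Day, Day): Species 1 can switch to Dawn (1 → 6). Not NE.
(Day, Dusk): Species 1 can switch to Dusk (10 → 11). Not NE.
(Day, Night): Species 1 can switch to Night (9 → 11). Not NE.
(Day, Mixed): Species 2 can switch to Day (11 → 12). Not NE.
(Dusk, Dawn): Species 1 can switch to Dawn (9 → 11). Not NE.
(Dusk, Day): Species 1 can switch to Night (7 → 12). Not NE.
(The remaining 8 profiles each have a profitable deviation by the same check.)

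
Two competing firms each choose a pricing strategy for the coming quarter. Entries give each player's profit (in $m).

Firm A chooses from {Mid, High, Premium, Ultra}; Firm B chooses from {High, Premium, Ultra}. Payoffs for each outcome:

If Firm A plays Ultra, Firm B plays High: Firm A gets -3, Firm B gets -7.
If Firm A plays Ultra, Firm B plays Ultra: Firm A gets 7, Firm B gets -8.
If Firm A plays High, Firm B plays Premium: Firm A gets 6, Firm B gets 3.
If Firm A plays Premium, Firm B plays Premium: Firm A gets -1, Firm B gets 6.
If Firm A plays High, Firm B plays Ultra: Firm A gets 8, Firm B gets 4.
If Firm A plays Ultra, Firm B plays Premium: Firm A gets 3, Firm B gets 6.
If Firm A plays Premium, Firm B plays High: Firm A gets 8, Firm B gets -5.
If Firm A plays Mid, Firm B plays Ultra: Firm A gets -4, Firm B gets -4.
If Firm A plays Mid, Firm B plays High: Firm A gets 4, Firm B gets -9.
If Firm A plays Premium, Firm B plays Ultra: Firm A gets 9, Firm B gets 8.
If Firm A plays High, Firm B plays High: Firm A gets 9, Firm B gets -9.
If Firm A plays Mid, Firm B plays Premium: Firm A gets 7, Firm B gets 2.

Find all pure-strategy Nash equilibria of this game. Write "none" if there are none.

The pure Nash equilibria are (Mid, Premium) and (Premium, Ultra).

(Mid, High): Firm A can switch to High (4 → 9). Not NE.
(Mid, Premium): Firm A gets 7, best alternative 6; Firm B gets 2, best alternative -4. No profitable deviation — NE.
(Mid, Ultra): Firm A can switch to High (-4 → 8). Not NE.
(High, High): Firm B can switch to Premium (-9 → 3). Not NE.
(High, Premium): Firm A can switch to Mid (6 → 7). Not NE.
(High, Ultra): Firm A can switch to Premium (8 → 9). Not NE.
(Premium, High): Firm A can switch to High (8 → 9). Not NE.
(Premium, Premium): Firm A can switch to Mid (-1 → 7). Not NE.
(Premium, Ultra): Firm A gets 9, best alternative 8; Firm B gets 8, best alternative 6. No profitable deviation — NE.
(Ultra, High): Firm A can switch to Mid (-3 → 4). Not NE.
(The remaining 2 profiles each have a profitable deviation by the same check.)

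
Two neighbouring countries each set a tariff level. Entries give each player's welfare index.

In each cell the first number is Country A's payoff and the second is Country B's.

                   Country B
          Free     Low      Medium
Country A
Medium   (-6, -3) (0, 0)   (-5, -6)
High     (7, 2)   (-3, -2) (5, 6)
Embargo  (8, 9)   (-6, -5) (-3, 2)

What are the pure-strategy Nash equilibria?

For each player, find the best response to each opponent profile; mutual best responses are the pure NE.
Country A against Free: payoffs -6, 7, 8 → best response Embargo.
Country A against Low: payoffs 0, -3, -6 → best response Medium.
Country A against Medium: payoffs -5, 5, -3 → best response High.
Country B against Medium: payoffs -3, 0, -6 → best response Low.
Country B against High: payoffs 2, -2, 6 → best response Medium.
Country B against Embargo: payoffs 9, -5, 2 → best response Free.
Mutual best responses: (Medium, Low); (High, Medium); (Embargo, Free).

(Medium, Low); (High, Medium); (Embargo, Free)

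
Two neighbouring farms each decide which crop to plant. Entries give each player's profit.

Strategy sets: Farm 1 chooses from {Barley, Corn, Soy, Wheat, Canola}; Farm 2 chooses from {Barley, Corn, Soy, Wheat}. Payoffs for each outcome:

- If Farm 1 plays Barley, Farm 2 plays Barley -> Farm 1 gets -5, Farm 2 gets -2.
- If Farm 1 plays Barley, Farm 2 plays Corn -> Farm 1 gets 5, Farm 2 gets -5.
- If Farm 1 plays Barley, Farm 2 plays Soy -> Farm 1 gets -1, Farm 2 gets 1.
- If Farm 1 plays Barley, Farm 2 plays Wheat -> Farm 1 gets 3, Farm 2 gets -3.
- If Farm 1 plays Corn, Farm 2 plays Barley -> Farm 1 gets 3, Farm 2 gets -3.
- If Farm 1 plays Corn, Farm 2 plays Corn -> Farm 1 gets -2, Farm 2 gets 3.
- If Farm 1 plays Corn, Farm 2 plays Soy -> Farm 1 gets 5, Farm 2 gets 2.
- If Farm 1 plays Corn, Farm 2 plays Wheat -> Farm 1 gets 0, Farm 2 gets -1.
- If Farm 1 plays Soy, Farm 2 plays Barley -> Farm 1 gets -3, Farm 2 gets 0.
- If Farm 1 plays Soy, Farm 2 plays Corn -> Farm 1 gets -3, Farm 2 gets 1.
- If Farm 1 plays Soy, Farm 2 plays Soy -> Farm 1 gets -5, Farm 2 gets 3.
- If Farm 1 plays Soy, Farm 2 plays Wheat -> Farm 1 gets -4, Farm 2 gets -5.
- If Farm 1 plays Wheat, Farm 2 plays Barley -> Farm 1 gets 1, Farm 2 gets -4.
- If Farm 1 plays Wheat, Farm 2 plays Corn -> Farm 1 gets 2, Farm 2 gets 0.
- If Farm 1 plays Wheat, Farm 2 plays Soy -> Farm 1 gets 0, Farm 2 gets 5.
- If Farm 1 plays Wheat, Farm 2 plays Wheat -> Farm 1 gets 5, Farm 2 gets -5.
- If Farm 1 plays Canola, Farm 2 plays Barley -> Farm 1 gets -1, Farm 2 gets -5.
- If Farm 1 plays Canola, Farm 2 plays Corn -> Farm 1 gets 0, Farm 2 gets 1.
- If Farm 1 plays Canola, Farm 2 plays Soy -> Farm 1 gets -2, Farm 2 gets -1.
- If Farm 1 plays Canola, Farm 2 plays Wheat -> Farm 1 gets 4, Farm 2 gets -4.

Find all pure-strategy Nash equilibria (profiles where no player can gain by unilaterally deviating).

There is no pure-strategy Nash equilibrium.

Check each profile: it is a Nash equilibrium iff no player can strictly gain by switching unilaterally.
(Barley, Barley): Farm 1 can switch to Corn (-5 → 3). Not NE.
(Barley, Corn): Farm 2 can switch to Barley (-5 → -2). Not NE.
(Barley, Soy): Farm 1 can switch to Corn (-1 → 5). Not NE.
(Barley, Wheat): Farm 1 can switch to Wheat (3 → 5). Not NE.
(Corn, Barley): Farm 2 can switch to Corn (-3 → 3). Not NE.
(Corn, Corn): Farm 1 can switch to Barley (-2 → 5). Not NE.
(Corn, Soy): Farm 2 can switch to Corn (2 → 3). Not NE.
(Corn, Wheat): Farm 1 can switch to Barley (0 → 3). Not NE.
(Soy, Barley): Farm 1 can switch to Corn (-3 → 3). Not NE.
(Soy, Corn): Farm 1 can switch to Barley (-3 → 5). Not NE.
(The remaining 10 profiles each have a profitable deviation by the same check.)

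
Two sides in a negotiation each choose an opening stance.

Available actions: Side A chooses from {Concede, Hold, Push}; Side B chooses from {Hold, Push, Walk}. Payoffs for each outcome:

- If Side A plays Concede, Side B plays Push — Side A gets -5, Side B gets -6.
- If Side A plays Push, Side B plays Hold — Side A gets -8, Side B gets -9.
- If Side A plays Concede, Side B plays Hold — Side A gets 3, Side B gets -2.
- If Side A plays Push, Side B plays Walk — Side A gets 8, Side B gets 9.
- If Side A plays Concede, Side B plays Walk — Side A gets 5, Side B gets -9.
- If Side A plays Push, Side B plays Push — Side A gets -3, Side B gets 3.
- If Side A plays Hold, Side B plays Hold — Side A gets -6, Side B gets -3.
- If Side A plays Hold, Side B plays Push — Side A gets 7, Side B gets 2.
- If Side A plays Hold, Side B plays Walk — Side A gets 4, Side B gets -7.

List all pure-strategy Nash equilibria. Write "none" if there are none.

(Concede, Hold); (Hold, Push); (Push, Walk)

Side A against Hold: payoffs 3, -6, -8 → best response Concede.
Side A against Push: payoffs -5, 7, -3 → best response Hold.
Side A against Walk: payoffs 5, 4, 8 → best response Push.
Side B against Concede: payoffs -2, -6, -9 → best response Hold.
Side B against Hold: payoffs -3, 2, -7 → best response Push.
Side B against Push: payoffs -9, 3, 9 → best response Walk.
Mutual best responses: (Concede, Hold); (Hold, Push); (Push, Walk).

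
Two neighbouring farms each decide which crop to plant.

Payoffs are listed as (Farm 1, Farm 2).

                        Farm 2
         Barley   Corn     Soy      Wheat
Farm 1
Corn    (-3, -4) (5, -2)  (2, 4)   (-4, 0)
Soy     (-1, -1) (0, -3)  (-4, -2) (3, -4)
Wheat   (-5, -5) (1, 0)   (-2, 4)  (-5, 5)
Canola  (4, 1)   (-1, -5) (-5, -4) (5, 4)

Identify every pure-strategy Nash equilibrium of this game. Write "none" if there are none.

Farm 1 against Barley: payoffs -3, -1, -5, 4 → best response Canola.
Farm 1 against Corn: payoffs 5, 0, 1, -1 → best response Corn.
Farm 1 against Soy: payoffs 2, -4, -2, -5 → best response Corn.
Farm 1 against Wheat: payoffs -4, 3, -5, 5 → best response Canola.
Farm 2 against Corn: payoffs -4, -2, 4, 0 → best response Soy.
Farm 2 against Soy: payoffs -1, -3, -2, -4 → best response Barley.
Farm 2 against Wheat: payoffs -5, 0, 4, 5 → best response Wheat.
Farm 2 against Canola: payoffs 1, -5, -4, 4 → best response Wheat.
Mutual best responses: (Corn, Soy); (Canola, Wheat).

The pure Nash equilibria are (Corn, Soy), (Canola, Wheat).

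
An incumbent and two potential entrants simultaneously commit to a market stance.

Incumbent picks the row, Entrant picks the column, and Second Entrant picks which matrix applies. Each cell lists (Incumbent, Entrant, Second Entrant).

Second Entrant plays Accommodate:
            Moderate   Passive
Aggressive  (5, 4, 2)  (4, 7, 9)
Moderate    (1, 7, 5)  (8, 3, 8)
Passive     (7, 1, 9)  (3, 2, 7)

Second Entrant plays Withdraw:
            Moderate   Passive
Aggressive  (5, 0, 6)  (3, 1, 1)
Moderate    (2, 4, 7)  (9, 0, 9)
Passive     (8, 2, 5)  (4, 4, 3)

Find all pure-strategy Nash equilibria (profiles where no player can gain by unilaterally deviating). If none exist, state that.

No pure-strategy Nash equilibrium.

(Aggressive, Moderate, Accommodate): Incumbent can switch to Passive (5 → 7). Not NE.
(Aggressive, Moderate, Withdraw): Incumbent can switch to Passive (5 → 8). Not NE.
(Aggressive, Passive, Accommodate): Incumbent can switch to Moderate (4 → 8). Not NE.
(Aggressive, Passive, Withdraw): Incumbent can switch to Moderate (3 → 9). Not NE.
(Moderate, Moderate, Accommodate): Incumbent can switch to Aggressive (1 → 5). Not NE.
(Moderate, Moderate, Withdraw): Incumbent can switch to Aggressive (2 → 5). Not NE.
(Moderate, Passive, Accommodate): Entrant can switch to Moderate (3 → 7). Not NE.
(Moderate, Passive, Withdraw): Entrant can switch to Moderate (0 → 4). Not NE.
(The remaining 4 profiles each have a profitable deviation by the same check.)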